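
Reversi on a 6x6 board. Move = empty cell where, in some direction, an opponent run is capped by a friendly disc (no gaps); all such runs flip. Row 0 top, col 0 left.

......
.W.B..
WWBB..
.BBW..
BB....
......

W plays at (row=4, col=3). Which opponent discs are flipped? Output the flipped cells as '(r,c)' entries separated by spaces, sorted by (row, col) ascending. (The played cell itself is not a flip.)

Dir NW: opp run (3,2) capped by W -> flip
Dir N: first cell 'W' (not opp) -> no flip
Dir NE: first cell '.' (not opp) -> no flip
Dir W: first cell '.' (not opp) -> no flip
Dir E: first cell '.' (not opp) -> no flip
Dir SW: first cell '.' (not opp) -> no flip
Dir S: first cell '.' (not opp) -> no flip
Dir SE: first cell '.' (not opp) -> no flip

Answer: (3,2)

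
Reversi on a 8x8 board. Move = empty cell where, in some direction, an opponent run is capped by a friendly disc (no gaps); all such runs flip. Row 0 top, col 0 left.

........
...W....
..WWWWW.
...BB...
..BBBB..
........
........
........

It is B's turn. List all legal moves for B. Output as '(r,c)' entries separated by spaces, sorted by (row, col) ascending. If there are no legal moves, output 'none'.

(0,2): no bracket -> illegal
(0,3): flips 2 -> legal
(0,4): no bracket -> illegal
(1,1): flips 1 -> legal
(1,2): flips 1 -> legal
(1,4): flips 1 -> legal
(1,5): flips 1 -> legal
(1,6): flips 1 -> legal
(1,7): no bracket -> illegal
(2,1): no bracket -> illegal
(2,7): no bracket -> illegal
(3,1): no bracket -> illegal
(3,2): no bracket -> illegal
(3,5): no bracket -> illegal
(3,6): no bracket -> illegal
(3,7): no bracket -> illegal

Answer: (0,3) (1,1) (1,2) (1,4) (1,5) (1,6)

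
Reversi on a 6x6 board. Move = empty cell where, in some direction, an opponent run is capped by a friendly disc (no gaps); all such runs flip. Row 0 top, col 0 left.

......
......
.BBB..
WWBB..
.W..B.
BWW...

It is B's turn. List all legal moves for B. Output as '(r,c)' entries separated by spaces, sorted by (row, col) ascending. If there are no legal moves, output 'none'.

Answer: (4,0) (5,3)

Derivation:
(2,0): no bracket -> illegal
(4,0): flips 1 -> legal
(4,2): no bracket -> illegal
(4,3): no bracket -> illegal
(5,3): flips 2 -> legal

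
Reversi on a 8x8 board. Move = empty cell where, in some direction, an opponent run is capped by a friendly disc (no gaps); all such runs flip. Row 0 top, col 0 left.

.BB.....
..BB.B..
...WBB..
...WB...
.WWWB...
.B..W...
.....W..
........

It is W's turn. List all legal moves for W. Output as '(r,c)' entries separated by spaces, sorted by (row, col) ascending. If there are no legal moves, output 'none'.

(0,0): no bracket -> illegal
(0,3): flips 1 -> legal
(0,4): no bracket -> illegal
(0,5): no bracket -> illegal
(0,6): flips 2 -> legal
(1,0): no bracket -> illegal
(1,1): no bracket -> illegal
(1,4): flips 3 -> legal
(1,6): flips 2 -> legal
(2,1): no bracket -> illegal
(2,2): no bracket -> illegal
(2,6): flips 2 -> legal
(3,5): flips 1 -> legal
(3,6): no bracket -> illegal
(4,0): no bracket -> illegal
(4,5): flips 2 -> legal
(5,0): no bracket -> illegal
(5,2): no bracket -> illegal
(5,3): no bracket -> illegal
(5,5): flips 1 -> legal
(6,0): flips 1 -> legal
(6,1): flips 1 -> legal
(6,2): no bracket -> illegal

Answer: (0,3) (0,6) (1,4) (1,6) (2,6) (3,5) (4,5) (5,5) (6,0) (6,1)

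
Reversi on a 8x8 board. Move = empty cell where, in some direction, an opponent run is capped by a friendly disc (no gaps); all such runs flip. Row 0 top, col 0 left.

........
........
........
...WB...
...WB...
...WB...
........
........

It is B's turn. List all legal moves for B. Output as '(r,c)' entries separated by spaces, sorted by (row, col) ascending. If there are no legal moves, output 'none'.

Answer: (2,2) (3,2) (4,2) (5,2) (6,2)

Derivation:
(2,2): flips 1 -> legal
(2,3): no bracket -> illegal
(2,4): no bracket -> illegal
(3,2): flips 2 -> legal
(4,2): flips 1 -> legal
(5,2): flips 2 -> legal
(6,2): flips 1 -> legal
(6,3): no bracket -> illegal
(6,4): no bracket -> illegal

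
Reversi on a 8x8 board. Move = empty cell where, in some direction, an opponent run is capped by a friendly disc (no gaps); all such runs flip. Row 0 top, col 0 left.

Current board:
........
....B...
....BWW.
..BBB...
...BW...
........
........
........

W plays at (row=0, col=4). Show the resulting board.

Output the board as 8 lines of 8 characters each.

Place W at (0,4); scan 8 dirs for brackets.
Dir NW: edge -> no flip
Dir N: edge -> no flip
Dir NE: edge -> no flip
Dir W: first cell '.' (not opp) -> no flip
Dir E: first cell '.' (not opp) -> no flip
Dir SW: first cell '.' (not opp) -> no flip
Dir S: opp run (1,4) (2,4) (3,4) capped by W -> flip
Dir SE: first cell '.' (not opp) -> no flip
All flips: (1,4) (2,4) (3,4)

Answer: ....W...
....W...
....WWW.
..BBW...
...BW...
........
........
........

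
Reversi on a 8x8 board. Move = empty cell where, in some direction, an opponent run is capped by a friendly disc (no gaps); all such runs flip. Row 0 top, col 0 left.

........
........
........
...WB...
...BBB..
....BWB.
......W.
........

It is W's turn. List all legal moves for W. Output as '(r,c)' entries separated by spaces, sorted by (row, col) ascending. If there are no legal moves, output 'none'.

Answer: (3,5) (4,6) (5,3) (5,7)

Derivation:
(2,3): no bracket -> illegal
(2,4): no bracket -> illegal
(2,5): no bracket -> illegal
(3,2): no bracket -> illegal
(3,5): flips 2 -> legal
(3,6): no bracket -> illegal
(4,2): no bracket -> illegal
(4,6): flips 1 -> legal
(4,7): no bracket -> illegal
(5,2): no bracket -> illegal
(5,3): flips 2 -> legal
(5,7): flips 1 -> legal
(6,3): no bracket -> illegal
(6,4): no bracket -> illegal
(6,5): no bracket -> illegal
(6,7): no bracket -> illegal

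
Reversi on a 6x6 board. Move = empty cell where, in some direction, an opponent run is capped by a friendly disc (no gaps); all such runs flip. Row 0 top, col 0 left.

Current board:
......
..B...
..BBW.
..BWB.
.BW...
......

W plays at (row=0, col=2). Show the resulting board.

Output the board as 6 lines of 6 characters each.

Answer: ..W...
..W...
..WBW.
..WWB.
.BW...
......

Derivation:
Place W at (0,2); scan 8 dirs for brackets.
Dir NW: edge -> no flip
Dir N: edge -> no flip
Dir NE: edge -> no flip
Dir W: first cell '.' (not opp) -> no flip
Dir E: first cell '.' (not opp) -> no flip
Dir SW: first cell '.' (not opp) -> no flip
Dir S: opp run (1,2) (2,2) (3,2) capped by W -> flip
Dir SE: first cell '.' (not opp) -> no flip
All flips: (1,2) (2,2) (3,2)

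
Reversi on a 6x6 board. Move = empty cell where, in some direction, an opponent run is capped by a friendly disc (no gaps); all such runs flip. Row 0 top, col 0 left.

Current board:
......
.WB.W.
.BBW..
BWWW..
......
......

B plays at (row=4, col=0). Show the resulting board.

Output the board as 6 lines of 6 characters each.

Place B at (4,0); scan 8 dirs for brackets.
Dir NW: edge -> no flip
Dir N: first cell 'B' (not opp) -> no flip
Dir NE: opp run (3,1) capped by B -> flip
Dir W: edge -> no flip
Dir E: first cell '.' (not opp) -> no flip
Dir SW: edge -> no flip
Dir S: first cell '.' (not opp) -> no flip
Dir SE: first cell '.' (not opp) -> no flip
All flips: (3,1)

Answer: ......
.WB.W.
.BBW..
BBWW..
B.....
......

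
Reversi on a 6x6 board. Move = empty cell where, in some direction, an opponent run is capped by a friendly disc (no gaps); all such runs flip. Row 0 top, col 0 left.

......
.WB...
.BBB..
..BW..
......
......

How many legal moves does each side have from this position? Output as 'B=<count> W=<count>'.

-- B to move --
(0,0): flips 1 -> legal
(0,1): flips 1 -> legal
(0,2): no bracket -> illegal
(1,0): flips 1 -> legal
(2,0): no bracket -> illegal
(2,4): no bracket -> illegal
(3,4): flips 1 -> legal
(4,2): no bracket -> illegal
(4,3): flips 1 -> legal
(4,4): flips 1 -> legal
B mobility = 6
-- W to move --
(0,1): no bracket -> illegal
(0,2): no bracket -> illegal
(0,3): no bracket -> illegal
(1,0): no bracket -> illegal
(1,3): flips 2 -> legal
(1,4): no bracket -> illegal
(2,0): no bracket -> illegal
(2,4): no bracket -> illegal
(3,0): no bracket -> illegal
(3,1): flips 2 -> legal
(3,4): no bracket -> illegal
(4,1): no bracket -> illegal
(4,2): no bracket -> illegal
(4,3): no bracket -> illegal
W mobility = 2

Answer: B=6 W=2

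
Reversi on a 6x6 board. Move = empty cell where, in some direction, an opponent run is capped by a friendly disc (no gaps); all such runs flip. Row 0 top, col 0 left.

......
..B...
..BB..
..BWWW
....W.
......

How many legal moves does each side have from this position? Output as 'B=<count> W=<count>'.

Answer: B=3 W=4

Derivation:
-- B to move --
(2,4): no bracket -> illegal
(2,5): no bracket -> illegal
(4,2): no bracket -> illegal
(4,3): flips 1 -> legal
(4,5): flips 1 -> legal
(5,3): no bracket -> illegal
(5,4): no bracket -> illegal
(5,5): flips 2 -> legal
B mobility = 3
-- W to move --
(0,1): flips 2 -> legal
(0,2): no bracket -> illegal
(0,3): no bracket -> illegal
(1,1): flips 1 -> legal
(1,3): flips 1 -> legal
(1,4): no bracket -> illegal
(2,1): no bracket -> illegal
(2,4): no bracket -> illegal
(3,1): flips 1 -> legal
(4,1): no bracket -> illegal
(4,2): no bracket -> illegal
(4,3): no bracket -> illegal
W mobility = 4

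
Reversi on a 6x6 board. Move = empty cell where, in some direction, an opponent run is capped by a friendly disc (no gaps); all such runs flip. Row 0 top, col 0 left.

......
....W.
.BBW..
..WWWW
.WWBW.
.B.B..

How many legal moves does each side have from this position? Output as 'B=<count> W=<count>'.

-- B to move --
(0,3): no bracket -> illegal
(0,4): no bracket -> illegal
(0,5): no bracket -> illegal
(1,2): no bracket -> illegal
(1,3): flips 2 -> legal
(1,5): no bracket -> illegal
(2,4): flips 3 -> legal
(2,5): flips 1 -> legal
(3,0): no bracket -> illegal
(3,1): flips 2 -> legal
(4,0): flips 2 -> legal
(4,5): flips 1 -> legal
(5,0): no bracket -> illegal
(5,2): flips 2 -> legal
(5,4): no bracket -> illegal
(5,5): flips 2 -> legal
B mobility = 8
-- W to move --
(1,0): flips 1 -> legal
(1,1): flips 1 -> legal
(1,2): flips 1 -> legal
(1,3): no bracket -> illegal
(2,0): flips 2 -> legal
(3,0): no bracket -> illegal
(3,1): no bracket -> illegal
(4,0): no bracket -> illegal
(5,0): no bracket -> illegal
(5,2): flips 1 -> legal
(5,4): flips 1 -> legal
W mobility = 6

Answer: B=8 W=6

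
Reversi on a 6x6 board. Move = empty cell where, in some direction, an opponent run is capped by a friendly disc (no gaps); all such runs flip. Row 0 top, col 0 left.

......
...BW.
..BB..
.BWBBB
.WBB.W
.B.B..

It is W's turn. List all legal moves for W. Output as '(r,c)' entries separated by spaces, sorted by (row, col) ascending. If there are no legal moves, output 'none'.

Answer: (1,2) (2,1) (2,5) (3,0) (4,4) (5,2) (5,4)

Derivation:
(0,2): no bracket -> illegal
(0,3): no bracket -> illegal
(0,4): no bracket -> illegal
(1,1): no bracket -> illegal
(1,2): flips 4 -> legal
(2,0): no bracket -> illegal
(2,1): flips 1 -> legal
(2,4): no bracket -> illegal
(2,5): flips 1 -> legal
(3,0): flips 1 -> legal
(4,0): no bracket -> illegal
(4,4): flips 2 -> legal
(5,0): no bracket -> illegal
(5,2): flips 1 -> legal
(5,4): flips 1 -> legal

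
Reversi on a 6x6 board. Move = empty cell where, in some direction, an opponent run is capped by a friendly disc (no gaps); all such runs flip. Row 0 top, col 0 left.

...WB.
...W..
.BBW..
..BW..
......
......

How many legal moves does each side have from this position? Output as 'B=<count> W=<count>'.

Answer: B=5 W=5

Derivation:
-- B to move --
(0,2): flips 1 -> legal
(1,2): no bracket -> illegal
(1,4): flips 1 -> legal
(2,4): flips 1 -> legal
(3,4): flips 1 -> legal
(4,2): no bracket -> illegal
(4,3): no bracket -> illegal
(4,4): flips 1 -> legal
B mobility = 5
-- W to move --
(0,5): flips 1 -> legal
(1,0): no bracket -> illegal
(1,1): flips 1 -> legal
(1,2): no bracket -> illegal
(1,4): no bracket -> illegal
(1,5): no bracket -> illegal
(2,0): flips 2 -> legal
(3,0): no bracket -> illegal
(3,1): flips 2 -> legal
(4,1): flips 1 -> legal
(4,2): no bracket -> illegal
(4,3): no bracket -> illegal
W mobility = 5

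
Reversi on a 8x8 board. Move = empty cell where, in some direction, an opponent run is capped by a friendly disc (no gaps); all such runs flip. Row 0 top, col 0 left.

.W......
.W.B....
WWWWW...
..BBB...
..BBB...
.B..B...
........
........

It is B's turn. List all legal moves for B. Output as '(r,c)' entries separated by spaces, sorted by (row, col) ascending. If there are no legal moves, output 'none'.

(0,0): flips 2 -> legal
(0,2): no bracket -> illegal
(1,0): flips 1 -> legal
(1,2): flips 2 -> legal
(1,4): flips 2 -> legal
(1,5): flips 1 -> legal
(2,5): no bracket -> illegal
(3,0): no bracket -> illegal
(3,1): flips 1 -> legal
(3,5): flips 1 -> legal

Answer: (0,0) (1,0) (1,2) (1,4) (1,5) (3,1) (3,5)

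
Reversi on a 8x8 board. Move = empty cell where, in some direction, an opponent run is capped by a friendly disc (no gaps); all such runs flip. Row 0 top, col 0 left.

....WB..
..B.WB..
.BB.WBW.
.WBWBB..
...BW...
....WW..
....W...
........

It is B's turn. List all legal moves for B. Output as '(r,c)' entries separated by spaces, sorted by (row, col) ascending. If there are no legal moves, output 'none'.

Answer: (0,3) (1,3) (1,7) (2,3) (2,7) (3,0) (3,7) (4,0) (4,1) (4,2) (4,5) (5,3) (6,5) (6,6) (7,4)

Derivation:
(0,3): flips 2 -> legal
(1,3): flips 2 -> legal
(1,6): no bracket -> illegal
(1,7): flips 1 -> legal
(2,0): no bracket -> illegal
(2,3): flips 3 -> legal
(2,7): flips 1 -> legal
(3,0): flips 1 -> legal
(3,6): no bracket -> illegal
(3,7): flips 1 -> legal
(4,0): flips 1 -> legal
(4,1): flips 1 -> legal
(4,2): flips 2 -> legal
(4,5): flips 1 -> legal
(4,6): no bracket -> illegal
(5,3): flips 1 -> legal
(5,6): no bracket -> illegal
(6,3): no bracket -> illegal
(6,5): flips 1 -> legal
(6,6): flips 3 -> legal
(7,3): no bracket -> illegal
(7,4): flips 3 -> legal
(7,5): no bracket -> illegal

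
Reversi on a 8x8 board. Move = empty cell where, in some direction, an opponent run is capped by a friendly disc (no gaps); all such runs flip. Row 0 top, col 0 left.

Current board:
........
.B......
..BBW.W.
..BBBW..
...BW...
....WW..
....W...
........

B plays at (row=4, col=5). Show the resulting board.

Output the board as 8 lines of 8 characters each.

Answer: ........
.B......
..BBW.W.
..BBBW..
...BBB..
....WW..
....W...
........

Derivation:
Place B at (4,5); scan 8 dirs for brackets.
Dir NW: first cell 'B' (not opp) -> no flip
Dir N: opp run (3,5), next='.' -> no flip
Dir NE: first cell '.' (not opp) -> no flip
Dir W: opp run (4,4) capped by B -> flip
Dir E: first cell '.' (not opp) -> no flip
Dir SW: opp run (5,4), next='.' -> no flip
Dir S: opp run (5,5), next='.' -> no flip
Dir SE: first cell '.' (not opp) -> no flip
All flips: (4,4)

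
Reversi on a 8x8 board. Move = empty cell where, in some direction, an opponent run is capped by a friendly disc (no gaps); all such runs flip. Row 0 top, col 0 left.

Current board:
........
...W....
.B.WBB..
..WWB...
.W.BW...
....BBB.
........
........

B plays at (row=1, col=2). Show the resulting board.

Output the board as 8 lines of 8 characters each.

Answer: ........
..BW....
.B.BBB..
..WWB...
.W.BW...
....BBB.
........
........

Derivation:
Place B at (1,2); scan 8 dirs for brackets.
Dir NW: first cell '.' (not opp) -> no flip
Dir N: first cell '.' (not opp) -> no flip
Dir NE: first cell '.' (not opp) -> no flip
Dir W: first cell '.' (not opp) -> no flip
Dir E: opp run (1,3), next='.' -> no flip
Dir SW: first cell 'B' (not opp) -> no flip
Dir S: first cell '.' (not opp) -> no flip
Dir SE: opp run (2,3) capped by B -> flip
All flips: (2,3)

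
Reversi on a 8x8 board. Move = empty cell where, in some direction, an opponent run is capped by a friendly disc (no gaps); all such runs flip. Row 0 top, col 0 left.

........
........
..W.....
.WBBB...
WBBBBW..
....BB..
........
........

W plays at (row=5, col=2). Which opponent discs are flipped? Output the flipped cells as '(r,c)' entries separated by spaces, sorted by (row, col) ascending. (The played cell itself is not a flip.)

Answer: (3,2) (4,2)

Derivation:
Dir NW: opp run (4,1), next='.' -> no flip
Dir N: opp run (4,2) (3,2) capped by W -> flip
Dir NE: opp run (4,3) (3,4), next='.' -> no flip
Dir W: first cell '.' (not opp) -> no flip
Dir E: first cell '.' (not opp) -> no flip
Dir SW: first cell '.' (not opp) -> no flip
Dir S: first cell '.' (not opp) -> no flip
Dir SE: first cell '.' (not opp) -> no flip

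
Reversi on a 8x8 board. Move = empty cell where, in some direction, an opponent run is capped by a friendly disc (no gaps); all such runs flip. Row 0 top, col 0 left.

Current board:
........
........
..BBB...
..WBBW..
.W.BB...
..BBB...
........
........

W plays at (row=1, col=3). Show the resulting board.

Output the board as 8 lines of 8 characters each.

Answer: ........
...W....
..BBW...
..WBBW..
.W.BB...
..BBB...
........
........

Derivation:
Place W at (1,3); scan 8 dirs for brackets.
Dir NW: first cell '.' (not opp) -> no flip
Dir N: first cell '.' (not opp) -> no flip
Dir NE: first cell '.' (not opp) -> no flip
Dir W: first cell '.' (not opp) -> no flip
Dir E: first cell '.' (not opp) -> no flip
Dir SW: opp run (2,2), next='.' -> no flip
Dir S: opp run (2,3) (3,3) (4,3) (5,3), next='.' -> no flip
Dir SE: opp run (2,4) capped by W -> flip
All flips: (2,4)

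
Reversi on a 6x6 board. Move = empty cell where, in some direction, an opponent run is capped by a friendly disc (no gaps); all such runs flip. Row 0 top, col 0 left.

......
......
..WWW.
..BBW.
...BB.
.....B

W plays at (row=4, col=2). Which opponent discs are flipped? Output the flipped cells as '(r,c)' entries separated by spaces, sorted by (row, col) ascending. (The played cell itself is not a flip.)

Dir NW: first cell '.' (not opp) -> no flip
Dir N: opp run (3,2) capped by W -> flip
Dir NE: opp run (3,3) capped by W -> flip
Dir W: first cell '.' (not opp) -> no flip
Dir E: opp run (4,3) (4,4), next='.' -> no flip
Dir SW: first cell '.' (not opp) -> no flip
Dir S: first cell '.' (not opp) -> no flip
Dir SE: first cell '.' (not opp) -> no flip

Answer: (3,2) (3,3)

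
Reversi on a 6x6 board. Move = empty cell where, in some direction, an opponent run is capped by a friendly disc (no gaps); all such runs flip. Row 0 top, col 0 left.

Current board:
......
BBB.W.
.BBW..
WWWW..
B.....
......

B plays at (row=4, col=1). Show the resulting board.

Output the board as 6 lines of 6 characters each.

Answer: ......
BBB.W.
.BBW..
WBWW..
BB....
......

Derivation:
Place B at (4,1); scan 8 dirs for brackets.
Dir NW: opp run (3,0), next=edge -> no flip
Dir N: opp run (3,1) capped by B -> flip
Dir NE: opp run (3,2) (2,3) (1,4), next='.' -> no flip
Dir W: first cell 'B' (not opp) -> no flip
Dir E: first cell '.' (not opp) -> no flip
Dir SW: first cell '.' (not opp) -> no flip
Dir S: first cell '.' (not opp) -> no flip
Dir SE: first cell '.' (not opp) -> no flip
All flips: (3,1)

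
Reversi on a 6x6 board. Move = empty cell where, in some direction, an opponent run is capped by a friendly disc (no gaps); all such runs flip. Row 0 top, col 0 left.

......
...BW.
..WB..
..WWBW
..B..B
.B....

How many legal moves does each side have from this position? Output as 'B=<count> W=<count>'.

Answer: B=9 W=6

Derivation:
-- B to move --
(0,3): no bracket -> illegal
(0,4): no bracket -> illegal
(0,5): flips 1 -> legal
(1,1): no bracket -> illegal
(1,2): flips 2 -> legal
(1,5): flips 1 -> legal
(2,1): flips 1 -> legal
(2,4): flips 1 -> legal
(2,5): flips 1 -> legal
(3,1): flips 3 -> legal
(4,1): flips 1 -> legal
(4,3): flips 1 -> legal
(4,4): no bracket -> illegal
B mobility = 9
-- W to move --
(0,2): no bracket -> illegal
(0,3): flips 2 -> legal
(0,4): flips 1 -> legal
(1,2): flips 1 -> legal
(2,4): flips 1 -> legal
(2,5): no bracket -> illegal
(3,1): no bracket -> illegal
(4,0): no bracket -> illegal
(4,1): no bracket -> illegal
(4,3): no bracket -> illegal
(4,4): no bracket -> illegal
(5,0): no bracket -> illegal
(5,2): flips 1 -> legal
(5,3): no bracket -> illegal
(5,4): no bracket -> illegal
(5,5): flips 1 -> legal
W mobility = 6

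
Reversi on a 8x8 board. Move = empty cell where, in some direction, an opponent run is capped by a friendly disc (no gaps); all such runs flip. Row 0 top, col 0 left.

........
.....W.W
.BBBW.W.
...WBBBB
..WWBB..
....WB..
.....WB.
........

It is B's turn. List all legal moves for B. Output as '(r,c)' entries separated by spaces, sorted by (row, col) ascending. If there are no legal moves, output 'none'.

(0,4): flips 2 -> legal
(0,5): no bracket -> illegal
(0,6): no bracket -> illegal
(0,7): no bracket -> illegal
(1,3): flips 1 -> legal
(1,4): flips 1 -> legal
(1,6): flips 1 -> legal
(2,5): flips 1 -> legal
(2,7): no bracket -> illegal
(3,1): no bracket -> illegal
(3,2): flips 1 -> legal
(4,1): flips 2 -> legal
(5,1): no bracket -> illegal
(5,2): flips 1 -> legal
(5,3): flips 3 -> legal
(5,6): no bracket -> illegal
(6,3): flips 1 -> legal
(6,4): flips 2 -> legal
(7,4): no bracket -> illegal
(7,5): flips 1 -> legal
(7,6): no bracket -> illegal

Answer: (0,4) (1,3) (1,4) (1,6) (2,5) (3,2) (4,1) (5,2) (5,3) (6,3) (6,4) (7,5)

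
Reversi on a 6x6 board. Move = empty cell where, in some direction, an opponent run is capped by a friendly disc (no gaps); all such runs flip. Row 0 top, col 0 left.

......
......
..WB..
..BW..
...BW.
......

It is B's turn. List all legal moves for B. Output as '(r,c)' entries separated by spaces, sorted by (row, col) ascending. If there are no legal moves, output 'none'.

(1,1): no bracket -> illegal
(1,2): flips 1 -> legal
(1,3): no bracket -> illegal
(2,1): flips 1 -> legal
(2,4): no bracket -> illegal
(3,1): no bracket -> illegal
(3,4): flips 1 -> legal
(3,5): no bracket -> illegal
(4,2): no bracket -> illegal
(4,5): flips 1 -> legal
(5,3): no bracket -> illegal
(5,4): no bracket -> illegal
(5,5): no bracket -> illegal

Answer: (1,2) (2,1) (3,4) (4,5)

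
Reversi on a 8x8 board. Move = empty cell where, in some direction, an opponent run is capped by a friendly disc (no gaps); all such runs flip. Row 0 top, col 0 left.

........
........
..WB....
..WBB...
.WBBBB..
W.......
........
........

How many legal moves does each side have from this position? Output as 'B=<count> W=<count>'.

-- B to move --
(1,1): flips 1 -> legal
(1,2): flips 2 -> legal
(1,3): no bracket -> illegal
(2,1): flips 2 -> legal
(3,0): no bracket -> illegal
(3,1): flips 1 -> legal
(4,0): flips 1 -> legal
(5,1): no bracket -> illegal
(5,2): no bracket -> illegal
(6,0): no bracket -> illegal
(6,1): no bracket -> illegal
B mobility = 5
-- W to move --
(1,2): no bracket -> illegal
(1,3): no bracket -> illegal
(1,4): flips 1 -> legal
(2,4): flips 1 -> legal
(2,5): no bracket -> illegal
(3,1): no bracket -> illegal
(3,5): flips 2 -> legal
(3,6): no bracket -> illegal
(4,6): flips 4 -> legal
(5,1): no bracket -> illegal
(5,2): flips 1 -> legal
(5,3): no bracket -> illegal
(5,4): flips 1 -> legal
(5,5): flips 2 -> legal
(5,6): no bracket -> illegal
W mobility = 7

Answer: B=5 W=7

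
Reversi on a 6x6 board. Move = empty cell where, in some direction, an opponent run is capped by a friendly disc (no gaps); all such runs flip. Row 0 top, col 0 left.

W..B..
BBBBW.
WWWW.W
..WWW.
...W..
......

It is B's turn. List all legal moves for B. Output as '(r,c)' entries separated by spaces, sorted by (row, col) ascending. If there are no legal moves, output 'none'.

Answer: (1,5) (3,0) (3,1) (4,2) (4,4) (4,5) (5,3) (5,4)

Derivation:
(0,1): no bracket -> illegal
(0,4): no bracket -> illegal
(0,5): no bracket -> illegal
(1,5): flips 1 -> legal
(2,4): no bracket -> illegal
(3,0): flips 2 -> legal
(3,1): flips 2 -> legal
(3,5): no bracket -> illegal
(4,1): no bracket -> illegal
(4,2): flips 2 -> legal
(4,4): flips 2 -> legal
(4,5): flips 2 -> legal
(5,2): no bracket -> illegal
(5,3): flips 3 -> legal
(5,4): flips 3 -> legal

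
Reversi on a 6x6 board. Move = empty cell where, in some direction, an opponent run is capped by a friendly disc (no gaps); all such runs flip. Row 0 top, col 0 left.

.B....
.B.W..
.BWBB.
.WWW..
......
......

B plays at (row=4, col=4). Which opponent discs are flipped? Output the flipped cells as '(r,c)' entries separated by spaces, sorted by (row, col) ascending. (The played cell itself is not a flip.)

Dir NW: opp run (3,3) (2,2) capped by B -> flip
Dir N: first cell '.' (not opp) -> no flip
Dir NE: first cell '.' (not opp) -> no flip
Dir W: first cell '.' (not opp) -> no flip
Dir E: first cell '.' (not opp) -> no flip
Dir SW: first cell '.' (not opp) -> no flip
Dir S: first cell '.' (not opp) -> no flip
Dir SE: first cell '.' (not opp) -> no flip

Answer: (2,2) (3,3)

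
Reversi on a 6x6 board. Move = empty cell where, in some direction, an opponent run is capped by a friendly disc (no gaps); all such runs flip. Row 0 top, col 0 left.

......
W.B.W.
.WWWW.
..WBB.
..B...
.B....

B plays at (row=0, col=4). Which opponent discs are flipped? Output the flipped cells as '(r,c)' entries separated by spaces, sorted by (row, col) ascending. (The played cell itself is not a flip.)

Answer: (1,4) (2,4)

Derivation:
Dir NW: edge -> no flip
Dir N: edge -> no flip
Dir NE: edge -> no flip
Dir W: first cell '.' (not opp) -> no flip
Dir E: first cell '.' (not opp) -> no flip
Dir SW: first cell '.' (not opp) -> no flip
Dir S: opp run (1,4) (2,4) capped by B -> flip
Dir SE: first cell '.' (not opp) -> no flip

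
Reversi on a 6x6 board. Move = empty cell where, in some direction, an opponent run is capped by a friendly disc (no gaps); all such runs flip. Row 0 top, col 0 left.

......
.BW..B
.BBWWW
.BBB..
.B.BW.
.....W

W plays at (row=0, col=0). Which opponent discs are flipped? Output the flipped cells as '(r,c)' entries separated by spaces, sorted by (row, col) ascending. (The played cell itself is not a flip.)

Dir NW: edge -> no flip
Dir N: edge -> no flip
Dir NE: edge -> no flip
Dir W: edge -> no flip
Dir E: first cell '.' (not opp) -> no flip
Dir SW: edge -> no flip
Dir S: first cell '.' (not opp) -> no flip
Dir SE: opp run (1,1) (2,2) (3,3) capped by W -> flip

Answer: (1,1) (2,2) (3,3)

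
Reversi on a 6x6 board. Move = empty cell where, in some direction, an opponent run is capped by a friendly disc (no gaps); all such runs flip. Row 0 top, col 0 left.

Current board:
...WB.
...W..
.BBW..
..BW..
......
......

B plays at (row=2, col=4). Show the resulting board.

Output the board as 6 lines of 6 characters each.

Place B at (2,4); scan 8 dirs for brackets.
Dir NW: opp run (1,3), next='.' -> no flip
Dir N: first cell '.' (not opp) -> no flip
Dir NE: first cell '.' (not opp) -> no flip
Dir W: opp run (2,3) capped by B -> flip
Dir E: first cell '.' (not opp) -> no flip
Dir SW: opp run (3,3), next='.' -> no flip
Dir S: first cell '.' (not opp) -> no flip
Dir SE: first cell '.' (not opp) -> no flip
All flips: (2,3)

Answer: ...WB.
...W..
.BBBB.
..BW..
......
......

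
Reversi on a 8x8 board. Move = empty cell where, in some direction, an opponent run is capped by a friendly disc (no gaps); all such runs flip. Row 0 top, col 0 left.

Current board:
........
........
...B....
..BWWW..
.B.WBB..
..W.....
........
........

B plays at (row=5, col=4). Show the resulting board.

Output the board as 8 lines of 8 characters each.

Place B at (5,4); scan 8 dirs for brackets.
Dir NW: opp run (4,3) capped by B -> flip
Dir N: first cell 'B' (not opp) -> no flip
Dir NE: first cell 'B' (not opp) -> no flip
Dir W: first cell '.' (not opp) -> no flip
Dir E: first cell '.' (not opp) -> no flip
Dir SW: first cell '.' (not opp) -> no flip
Dir S: first cell '.' (not opp) -> no flip
Dir SE: first cell '.' (not opp) -> no flip
All flips: (4,3)

Answer: ........
........
...B....
..BWWW..
.B.BBB..
..W.B...
........
........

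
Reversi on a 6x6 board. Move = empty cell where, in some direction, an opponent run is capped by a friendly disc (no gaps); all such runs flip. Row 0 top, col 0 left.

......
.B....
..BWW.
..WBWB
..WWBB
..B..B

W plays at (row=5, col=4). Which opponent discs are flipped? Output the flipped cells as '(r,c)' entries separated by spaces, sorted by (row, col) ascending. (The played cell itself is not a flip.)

Dir NW: first cell 'W' (not opp) -> no flip
Dir N: opp run (4,4) capped by W -> flip
Dir NE: opp run (4,5), next=edge -> no flip
Dir W: first cell '.' (not opp) -> no flip
Dir E: opp run (5,5), next=edge -> no flip
Dir SW: edge -> no flip
Dir S: edge -> no flip
Dir SE: edge -> no flip

Answer: (4,4)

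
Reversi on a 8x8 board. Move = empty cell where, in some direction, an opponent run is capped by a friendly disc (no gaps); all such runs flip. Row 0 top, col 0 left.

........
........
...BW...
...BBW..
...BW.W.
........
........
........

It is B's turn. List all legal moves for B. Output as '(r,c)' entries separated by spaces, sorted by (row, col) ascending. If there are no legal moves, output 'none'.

Answer: (1,4) (1,5) (2,5) (3,6) (4,5) (5,4) (5,5)

Derivation:
(1,3): no bracket -> illegal
(1,4): flips 1 -> legal
(1,5): flips 1 -> legal
(2,5): flips 1 -> legal
(2,6): no bracket -> illegal
(3,6): flips 1 -> legal
(3,7): no bracket -> illegal
(4,5): flips 1 -> legal
(4,7): no bracket -> illegal
(5,3): no bracket -> illegal
(5,4): flips 1 -> legal
(5,5): flips 1 -> legal
(5,6): no bracket -> illegal
(5,7): no bracket -> illegal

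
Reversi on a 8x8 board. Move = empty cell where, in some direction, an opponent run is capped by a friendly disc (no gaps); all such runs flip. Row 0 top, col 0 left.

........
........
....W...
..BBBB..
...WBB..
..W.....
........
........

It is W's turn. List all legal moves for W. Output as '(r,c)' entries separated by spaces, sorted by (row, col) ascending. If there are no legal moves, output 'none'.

(2,1): flips 1 -> legal
(2,2): no bracket -> illegal
(2,3): flips 1 -> legal
(2,5): flips 1 -> legal
(2,6): no bracket -> illegal
(3,1): no bracket -> illegal
(3,6): no bracket -> illegal
(4,1): no bracket -> illegal
(4,2): flips 1 -> legal
(4,6): flips 3 -> legal
(5,3): no bracket -> illegal
(5,4): flips 2 -> legal
(5,5): no bracket -> illegal
(5,6): no bracket -> illegal

Answer: (2,1) (2,3) (2,5) (4,2) (4,6) (5,4)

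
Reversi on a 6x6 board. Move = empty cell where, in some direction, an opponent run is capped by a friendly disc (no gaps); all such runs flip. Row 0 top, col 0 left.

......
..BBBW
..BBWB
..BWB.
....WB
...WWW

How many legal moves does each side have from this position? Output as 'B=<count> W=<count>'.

Answer: B=3 W=7

Derivation:
-- B to move --
(0,4): no bracket -> illegal
(0,5): flips 1 -> legal
(3,5): flips 1 -> legal
(4,2): no bracket -> illegal
(4,3): flips 2 -> legal
(5,2): no bracket -> illegal
B mobility = 3
-- W to move --
(0,1): no bracket -> illegal
(0,2): flips 1 -> legal
(0,3): flips 2 -> legal
(0,4): flips 1 -> legal
(0,5): no bracket -> illegal
(1,1): flips 4 -> legal
(2,1): flips 2 -> legal
(3,1): flips 1 -> legal
(3,5): flips 3 -> legal
(4,1): no bracket -> illegal
(4,2): no bracket -> illegal
(4,3): no bracket -> illegal
W mobility = 7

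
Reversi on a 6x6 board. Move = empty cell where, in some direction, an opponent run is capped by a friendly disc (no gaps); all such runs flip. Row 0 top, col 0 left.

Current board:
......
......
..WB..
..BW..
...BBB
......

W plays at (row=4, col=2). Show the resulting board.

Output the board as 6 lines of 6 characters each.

Answer: ......
......
..WB..
..WW..
..WBBB
......

Derivation:
Place W at (4,2); scan 8 dirs for brackets.
Dir NW: first cell '.' (not opp) -> no flip
Dir N: opp run (3,2) capped by W -> flip
Dir NE: first cell 'W' (not opp) -> no flip
Dir W: first cell '.' (not opp) -> no flip
Dir E: opp run (4,3) (4,4) (4,5), next=edge -> no flip
Dir SW: first cell '.' (not opp) -> no flip
Dir S: first cell '.' (not opp) -> no flip
Dir SE: first cell '.' (not opp) -> no flip
All flips: (3,2)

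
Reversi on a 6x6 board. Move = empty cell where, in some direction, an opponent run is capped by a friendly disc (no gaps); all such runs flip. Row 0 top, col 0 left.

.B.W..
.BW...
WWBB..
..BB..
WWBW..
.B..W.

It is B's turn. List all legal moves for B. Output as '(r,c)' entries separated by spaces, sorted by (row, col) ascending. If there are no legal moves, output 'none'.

(0,2): flips 1 -> legal
(0,4): no bracket -> illegal
(1,0): flips 1 -> legal
(1,3): flips 1 -> legal
(1,4): no bracket -> illegal
(3,0): no bracket -> illegal
(3,1): flips 2 -> legal
(3,4): no bracket -> illegal
(4,4): flips 1 -> legal
(4,5): no bracket -> illegal
(5,0): flips 1 -> legal
(5,2): no bracket -> illegal
(5,3): flips 1 -> legal
(5,5): no bracket -> illegal

Answer: (0,2) (1,0) (1,3) (3,1) (4,4) (5,0) (5,3)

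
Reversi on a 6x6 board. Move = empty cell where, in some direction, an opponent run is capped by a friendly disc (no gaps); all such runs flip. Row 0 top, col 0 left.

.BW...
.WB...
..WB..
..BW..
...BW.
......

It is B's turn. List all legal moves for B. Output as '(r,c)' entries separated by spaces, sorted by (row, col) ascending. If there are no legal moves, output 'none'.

(0,0): no bracket -> illegal
(0,3): flips 1 -> legal
(1,0): flips 1 -> legal
(1,3): no bracket -> illegal
(2,0): no bracket -> illegal
(2,1): flips 2 -> legal
(2,4): no bracket -> illegal
(3,1): no bracket -> illegal
(3,4): flips 1 -> legal
(3,5): no bracket -> illegal
(4,2): no bracket -> illegal
(4,5): flips 1 -> legal
(5,3): no bracket -> illegal
(5,4): no bracket -> illegal
(5,5): no bracket -> illegal

Answer: (0,3) (1,0) (2,1) (3,4) (4,5)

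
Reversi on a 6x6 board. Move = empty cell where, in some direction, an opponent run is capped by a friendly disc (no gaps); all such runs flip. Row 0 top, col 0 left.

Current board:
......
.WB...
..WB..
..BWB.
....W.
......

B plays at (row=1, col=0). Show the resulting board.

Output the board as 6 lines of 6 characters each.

Place B at (1,0); scan 8 dirs for brackets.
Dir NW: edge -> no flip
Dir N: first cell '.' (not opp) -> no flip
Dir NE: first cell '.' (not opp) -> no flip
Dir W: edge -> no flip
Dir E: opp run (1,1) capped by B -> flip
Dir SW: edge -> no flip
Dir S: first cell '.' (not opp) -> no flip
Dir SE: first cell '.' (not opp) -> no flip
All flips: (1,1)

Answer: ......
BBB...
..WB..
..BWB.
....W.
......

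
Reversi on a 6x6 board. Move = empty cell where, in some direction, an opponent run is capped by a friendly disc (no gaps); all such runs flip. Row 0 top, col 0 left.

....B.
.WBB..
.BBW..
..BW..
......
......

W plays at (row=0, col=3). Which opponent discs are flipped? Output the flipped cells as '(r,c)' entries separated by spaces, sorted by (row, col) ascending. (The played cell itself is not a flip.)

Answer: (1,3)

Derivation:
Dir NW: edge -> no flip
Dir N: edge -> no flip
Dir NE: edge -> no flip
Dir W: first cell '.' (not opp) -> no flip
Dir E: opp run (0,4), next='.' -> no flip
Dir SW: opp run (1,2) (2,1), next='.' -> no flip
Dir S: opp run (1,3) capped by W -> flip
Dir SE: first cell '.' (not opp) -> no flip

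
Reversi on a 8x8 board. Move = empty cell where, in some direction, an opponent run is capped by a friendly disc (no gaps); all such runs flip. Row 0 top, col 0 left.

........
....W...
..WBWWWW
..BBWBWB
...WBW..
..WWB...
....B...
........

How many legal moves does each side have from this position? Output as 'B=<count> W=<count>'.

-- B to move --
(0,3): no bracket -> illegal
(0,4): flips 3 -> legal
(0,5): flips 1 -> legal
(1,1): flips 1 -> legal
(1,2): flips 1 -> legal
(1,3): flips 1 -> legal
(1,5): flips 3 -> legal
(1,6): no bracket -> illegal
(1,7): flips 2 -> legal
(2,1): flips 1 -> legal
(3,1): no bracket -> illegal
(4,1): no bracket -> illegal
(4,2): flips 2 -> legal
(4,6): flips 1 -> legal
(4,7): no bracket -> illegal
(5,1): flips 2 -> legal
(5,5): flips 1 -> legal
(5,6): flips 2 -> legal
(6,1): no bracket -> illegal
(6,2): flips 1 -> legal
(6,3): flips 2 -> legal
B mobility = 15
-- W to move --
(1,2): flips 1 -> legal
(1,3): flips 2 -> legal
(2,1): flips 1 -> legal
(3,1): flips 2 -> legal
(4,1): flips 2 -> legal
(4,2): flips 2 -> legal
(4,6): flips 1 -> legal
(4,7): flips 1 -> legal
(5,5): flips 3 -> legal
(6,3): flips 1 -> legal
(6,5): flips 1 -> legal
(7,3): no bracket -> illegal
(7,4): flips 3 -> legal
(7,5): flips 1 -> legal
W mobility = 13

Answer: B=15 W=13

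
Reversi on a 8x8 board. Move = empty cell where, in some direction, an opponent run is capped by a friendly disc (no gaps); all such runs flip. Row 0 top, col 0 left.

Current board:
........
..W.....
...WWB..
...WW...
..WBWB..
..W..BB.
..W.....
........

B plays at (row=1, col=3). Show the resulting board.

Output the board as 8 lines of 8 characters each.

Place B at (1,3); scan 8 dirs for brackets.
Dir NW: first cell '.' (not opp) -> no flip
Dir N: first cell '.' (not opp) -> no flip
Dir NE: first cell '.' (not opp) -> no flip
Dir W: opp run (1,2), next='.' -> no flip
Dir E: first cell '.' (not opp) -> no flip
Dir SW: first cell '.' (not opp) -> no flip
Dir S: opp run (2,3) (3,3) capped by B -> flip
Dir SE: opp run (2,4), next='.' -> no flip
All flips: (2,3) (3,3)

Answer: ........
..WB....
...BWB..
...BW...
..WBWB..
..W..BB.
..W.....
........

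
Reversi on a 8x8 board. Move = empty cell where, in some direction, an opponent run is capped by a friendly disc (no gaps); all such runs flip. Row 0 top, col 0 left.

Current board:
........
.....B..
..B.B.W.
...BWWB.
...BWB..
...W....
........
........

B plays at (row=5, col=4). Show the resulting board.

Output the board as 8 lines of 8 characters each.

Answer: ........
.....B..
..B.B.W.
...BBWB.
...BBB..
...WB...
........
........

Derivation:
Place B at (5,4); scan 8 dirs for brackets.
Dir NW: first cell 'B' (not opp) -> no flip
Dir N: opp run (4,4) (3,4) capped by B -> flip
Dir NE: first cell 'B' (not opp) -> no flip
Dir W: opp run (5,3), next='.' -> no flip
Dir E: first cell '.' (not opp) -> no flip
Dir SW: first cell '.' (not opp) -> no flip
Dir S: first cell '.' (not opp) -> no flip
Dir SE: first cell '.' (not opp) -> no flip
All flips: (3,4) (4,4)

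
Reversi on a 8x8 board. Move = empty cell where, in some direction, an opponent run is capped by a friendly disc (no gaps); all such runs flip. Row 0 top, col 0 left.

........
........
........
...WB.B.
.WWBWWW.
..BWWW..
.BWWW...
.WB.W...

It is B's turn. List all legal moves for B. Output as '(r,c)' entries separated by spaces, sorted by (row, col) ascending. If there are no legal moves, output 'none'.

Answer: (2,3) (3,0) (3,2) (4,0) (4,7) (5,6) (6,5) (7,0) (7,3)

Derivation:
(2,2): no bracket -> illegal
(2,3): flips 1 -> legal
(2,4): no bracket -> illegal
(3,0): flips 1 -> legal
(3,1): no bracket -> illegal
(3,2): flips 2 -> legal
(3,5): no bracket -> illegal
(3,7): no bracket -> illegal
(4,0): flips 2 -> legal
(4,7): flips 3 -> legal
(5,0): no bracket -> illegal
(5,1): no bracket -> illegal
(5,6): flips 5 -> legal
(5,7): no bracket -> illegal
(6,0): no bracket -> illegal
(6,5): flips 4 -> legal
(6,6): no bracket -> illegal
(7,0): flips 1 -> legal
(7,3): flips 2 -> legal
(7,5): no bracket -> illegal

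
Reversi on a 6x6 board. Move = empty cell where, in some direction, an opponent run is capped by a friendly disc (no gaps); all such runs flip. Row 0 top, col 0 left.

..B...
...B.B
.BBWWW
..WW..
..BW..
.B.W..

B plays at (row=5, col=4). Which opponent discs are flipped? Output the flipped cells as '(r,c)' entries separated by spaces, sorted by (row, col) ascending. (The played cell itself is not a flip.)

Dir NW: opp run (4,3) (3,2) capped by B -> flip
Dir N: first cell '.' (not opp) -> no flip
Dir NE: first cell '.' (not opp) -> no flip
Dir W: opp run (5,3), next='.' -> no flip
Dir E: first cell '.' (not opp) -> no flip
Dir SW: edge -> no flip
Dir S: edge -> no flip
Dir SE: edge -> no flip

Answer: (3,2) (4,3)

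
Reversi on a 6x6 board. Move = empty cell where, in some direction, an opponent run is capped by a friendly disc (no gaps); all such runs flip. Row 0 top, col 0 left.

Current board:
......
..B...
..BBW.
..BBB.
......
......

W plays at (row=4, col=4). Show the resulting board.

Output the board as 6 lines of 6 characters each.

Answer: ......
..B...
..BBW.
..BBW.
....W.
......

Derivation:
Place W at (4,4); scan 8 dirs for brackets.
Dir NW: opp run (3,3) (2,2), next='.' -> no flip
Dir N: opp run (3,4) capped by W -> flip
Dir NE: first cell '.' (not opp) -> no flip
Dir W: first cell '.' (not opp) -> no flip
Dir E: first cell '.' (not opp) -> no flip
Dir SW: first cell '.' (not opp) -> no flip
Dir S: first cell '.' (not opp) -> no flip
Dir SE: first cell '.' (not opp) -> no flip
All flips: (3,4)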